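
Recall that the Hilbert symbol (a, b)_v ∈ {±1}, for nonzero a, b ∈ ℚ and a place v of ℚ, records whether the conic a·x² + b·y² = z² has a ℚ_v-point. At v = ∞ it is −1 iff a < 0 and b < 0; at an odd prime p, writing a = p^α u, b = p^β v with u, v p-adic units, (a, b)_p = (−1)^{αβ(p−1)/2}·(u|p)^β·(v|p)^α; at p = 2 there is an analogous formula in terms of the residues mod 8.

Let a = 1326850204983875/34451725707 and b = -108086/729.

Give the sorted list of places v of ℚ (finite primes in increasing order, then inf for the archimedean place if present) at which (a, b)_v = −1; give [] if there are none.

Mod squares: a ≡ 36465, b ≡ -374. Check v ∈ {∞, 2, 3, 5, 7, 11, 13, 17, 23}.
v=∞: 36465 > 0 and -374 < 0  ⇒  (a,b)_∞ = +1.
v=2: v_2(a)=0, v_2(b)=1; units ≡ 1, 5 (mod 8); ε·ε+αω+βω = 0·0+0·1+1·0 ≡ 0  ⇒  (a,b)_2 = +1.
v=5: a=5^3·(≡3), b=5^0·(≡1) mod 5; (3|5)=-1, (1|5)=+1; (−1)^{3·0·2}·(-1)^0·(+1)^3 = +1.
v=13: a=13^5·(≡3), b=13^0·(≡9) mod 13; (3|13)=+1, (9|13)=+1; (−1)^{5·0·6}·(+1)^0·(+1)^5 = +1.
v=3: a=3^-15·(≡2), b=3^-6·(≡1) mod 3; (2|3)=-1, (1|3)=+1; (−1)^{-15·-6·1}·(-1)^-6·(+1)^-15 = +1.
v=11: a=11^1·(≡9), b=11^1·(≡10) mod 11; (9|11)=+1, (10|11)=-1; (−1)^{1·1·5}·(+1)^1·(-1)^1 = +1.
v=17: a=17^3·(≡12), b=17^3·(≡11) mod 17; (12|17)=-1, (11|17)=-1; (−1)^{3·3·8}·(-1)^3·(-1)^3 = +1.
v=23: a=23^2·(≡17), b=23^0·(≡21) mod 23; (17|23)=-1, (21|23)=-1; (−1)^{2·0·11}·(-1)^0·(-1)^2 = +1.
v=7: a=7^-4·(≡2), b=7^0·(≡1) mod 7; (2|7)=+1, (1|7)=+1; (−1)^{-4·0·3}·(+1)^0·(+1)^-4 = +1.
Every local symbol is +1, so the conic 36465·x² + -374·y² = z² has ℚ_v-points for all v and hence a ℚ-point; (a, b / ℚ) ≅ M_2(ℚ).

[]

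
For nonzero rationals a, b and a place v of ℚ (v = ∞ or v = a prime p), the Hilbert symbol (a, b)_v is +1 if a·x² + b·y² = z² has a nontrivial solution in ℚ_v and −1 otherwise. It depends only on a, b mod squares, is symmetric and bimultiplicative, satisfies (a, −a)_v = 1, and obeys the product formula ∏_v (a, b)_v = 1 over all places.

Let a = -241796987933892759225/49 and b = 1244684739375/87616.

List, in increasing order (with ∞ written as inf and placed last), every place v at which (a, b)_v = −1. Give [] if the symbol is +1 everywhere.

[2, 3, 23, 31]

(a, b) ≡ (-625209, 4515863) mod (ℚ^×)²; places V = {2, 3, 5, 7, 11, 13, 17, 19, 23, 31, 37, 41, ∞}.
(a,b)_11: α=2, u≡3; β=1, v≡7 (mod 11); (3|11)=+1, (7|11)=-1; sign (−1)^0·+1^1·-1^2 = +1.
(a,b)_5: α=2, u≡4; β=4, v≡3 (mod 5); (4|5)=+1, (3|5)=-1; sign (−1)^0·+1^4·-1^2 = +1.
(a,b)_7: α=-2, u≡3; β=2, v≡2 (mod 7); (3|7)=-1, (2|7)=+1; sign (−1)^0·-1^2·+1^-2 = +1.
(a,b)_19: α=2, u≡16; β=1, v≡4 (mod 19); (16|19)=+1, (4|19)=+1; sign (−1)^0·+1^1·+1^2 = +1.
(a,b)_2: α=0, β=-6; u≡7, v≡7 (mod 8); ε(u)ε(v)=1·1, αω(v)=0·0, βω(u)=-6·0; sum ≡ 1  ⇒  -1.
(a,b)_17: α=3, u≡3; β=1, v≡6 (mod 17); (3|17)=-1, (6|17)=-1; sign (−1)^0·-1^1·-1^3 = +1.
(a,b)_23: α=1, u≡16; β=0, v≡10 (mod 23); (16|23)=+1, (10|23)=-1; sign (−1)^0·+1^0·-1^1 = -1.
(a,b)_37: α=0, u≡32; β=-2, v≡14 (mod 37); (32|37)=-1, (14|37)=-1; sign (−1)^0·-1^-2·-1^0 = +1.
(a,b)_31: α=0, u≡13; β=1, v≡14 (mod 31); (13|31)=-1, (14|31)=+1; sign (−1)^0·-1^1·+1^0 = -1.
(a,b)_41: α=3, u≡6; β=1, v≡19 (mod 41); (6|41)=-1, (19|41)=-1; sign (−1)^0·-1^1·-1^3 = +1.
(a,b)_3: α=7, u≡1; β=2, v≡2 (mod 3); (1|3)=+1, (2|3)=-1; sign (−1)^0·+1^2·-1^7 = -1.
(a,b)_∞: sgn(-625209)=−, sgn(4515863)=+, so +1.
(a,b)_13: α=1, u≡2; β=0, v≡10 (mod 13); (2|13)=-1, (10|13)=+1; sign (−1)^0·-1^0·+1^1 = +1.
|Ram(-625209, 4515863)| = 4, even; anisotropic at {2, 3, 23, 31}.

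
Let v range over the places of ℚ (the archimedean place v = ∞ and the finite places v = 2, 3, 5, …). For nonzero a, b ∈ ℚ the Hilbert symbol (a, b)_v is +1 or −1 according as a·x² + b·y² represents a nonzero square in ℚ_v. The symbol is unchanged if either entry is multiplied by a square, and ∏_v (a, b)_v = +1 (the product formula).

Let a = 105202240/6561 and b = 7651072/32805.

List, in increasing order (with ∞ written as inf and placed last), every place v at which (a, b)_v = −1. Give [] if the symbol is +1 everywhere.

[13, 19]

(a, b) ≡ (13585, 1235) mod (ℚ^×)²; places V = {2, 3, 5, 11, 13, 19, ∞}.
(a,b)_3: α=-8, u≡1; β=-8, v≡2 (mod 3); (1|3)=+1, (2|3)=-1; sign (−1)^0·+1^-8·-1^-8 = +1.
(a,b)_19: α=1, u≡3; β=1, v≡14 (mod 19); (3|19)=-1, (14|19)=-1; sign (−1)^1·-1^1·-1^1 = -1.
(a,b)_5: α=1, u≡3; β=-1, v≡2 (mod 5); (3|5)=-1, (2|5)=-1; sign (−1)^0·-1^-1·-1^1 = +1.
(a,b)_13: α=1, u≡5; β=1, v≡10 (mod 13); (5|13)=-1, (10|13)=+1; sign (−1)^0·-1^1·+1^1 = -1.
(a,b)_∞: sgn(13585)=+, sgn(1235)=+, so +1.
(a,b)_2: α=6, β=8; u≡1, v≡3 (mod 8); ε(u)ε(v)=0·1, αω(v)=6·1, βω(u)=8·0; sum ≡ 0  ⇒  +1.
(a,b)_11: α=3, u≡1; β=2, v≡5 (mod 11); (1|11)=+1, (5|11)=+1; sign (−1)^0·+1^2·+1^3 = +1.
(13585, 1235 / ℚ) ramifies at {13, 19}: a division algebra.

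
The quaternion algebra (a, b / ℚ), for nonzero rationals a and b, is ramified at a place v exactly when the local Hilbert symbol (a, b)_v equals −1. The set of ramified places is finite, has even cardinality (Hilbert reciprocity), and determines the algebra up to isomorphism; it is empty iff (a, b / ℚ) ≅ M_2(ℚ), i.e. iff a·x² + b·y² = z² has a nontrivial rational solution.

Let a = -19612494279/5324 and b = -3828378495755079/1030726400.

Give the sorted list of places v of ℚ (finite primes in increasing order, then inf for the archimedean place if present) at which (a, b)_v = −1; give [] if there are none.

Mod squares: a ≡ -4389, b ≡ -179949. Check v ∈ {∞, 2, 3, 5, 7, 11, 19, 23, 41}.
v=19: a=19^3·(≡6), b=19^3·(≡3) mod 19; (6|19)=+1, (3|19)=-1; (−1)^{3·3·9}·(+1)^3·(-1)^3 = +1.
v=∞: -4389 < 0 and -179949 < 0  ⇒  (a,b)_∞ = -1.
v=11: a=11^-3·(≡10), b=11^-5·(≡1) mod 11; (10|11)=-1, (1|11)=+1; (−1)^{-3·-5·5}·(-1)^-5·(+1)^-3 = +1.
v=41: a=41^2·(≡40), b=41^3·(≡23) mod 41; (40|41)=+1, (23|41)=+1; (−1)^{2·3·20}·(+1)^3·(+1)^2 = +1.
v=5: a=5^0·(≡4), b=5^-2·(≡1) mod 5; (4|5)=+1, (1|5)=+1; (−1)^{0·-2·2}·(+1)^-2·(+1)^0 = +1.
v=3: a=3^5·(≡1), b=3^7·(≡2) mod 3; (1|3)=+1, (2|3)=-1; (−1)^{5·7·1}·(+1)^7·(-1)^5 = +1.
v=23: a=23^0·(≡3), b=23^2·(≡8) mod 23; (3|23)=+1, (8|23)=+1; (−1)^{0·2·11}·(+1)^2·(+1)^0 = +1.
v=7: a=7^1·(≡3), b=7^1·(≡4) mod 7; (3|7)=-1, (4|7)=+1; (−1)^{1·1·3}·(-1)^1·(+1)^1 = +1.
v=2: v_2(a)=-2, v_2(b)=-8; units ≡ 3, 3 (mod 8); ε·ε+αω+βω = 1·1+-2·1+-8·1 ≡ 1  ⇒  (a,b)_2 = -1.
|Ram(-4389, -179949)| = 2, even; anisotropic at {2, ∞}.

[2, inf]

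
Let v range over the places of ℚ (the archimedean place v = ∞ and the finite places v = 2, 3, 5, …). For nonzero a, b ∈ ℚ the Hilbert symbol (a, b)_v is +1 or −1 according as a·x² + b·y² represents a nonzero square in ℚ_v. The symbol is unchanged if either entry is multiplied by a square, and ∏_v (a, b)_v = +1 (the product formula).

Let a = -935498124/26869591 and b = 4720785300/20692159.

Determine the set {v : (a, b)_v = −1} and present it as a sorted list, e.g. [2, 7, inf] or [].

[2, 11]

(a, b) ≡ (-341, 2387) mod (ℚ^×)²; places V = {2, 3, 5, 7, 11, 19, 29, 31, 43, 53, ∞}.
(a,b)_3: α=2, u≡1; β=6, v≡2 (mod 3); (1|3)=+1, (2|3)=-1; sign (−1)^0·+1^6·-1^2 = +1.
(a,b)_∞: sgn(-341)=−, sgn(2387)=+, so +1.
(a,b)_19: α=-2, u≡11; β=-2, v≡18 (mod 19); (11|19)=+1, (18|19)=-1; sign (−1)^0·+1^-2·-1^-2 = +1.
(a,b)_5: α=0, u≡1; β=2, v≡3 (mod 5); (1|5)=+1, (3|5)=-1; sign (−1)^0·+1^2·-1^0 = +1.
(a,b)_2: α=2, β=2; u≡3, v≡3 (mod 8); ε(u)ε(v)=1·1, αω(v)=2·1, βω(u)=2·1; sum ≡ 1  ⇒  -1.
(a,b)_53: α=2, u≡20; β=0, v≡8 (mod 53); (20|53)=-1, (8|53)=-1; sign (−1)^0·-1^0·-1^2 = +1.
(a,b)_7: α=-4, u≡4; β=1, v≡3 (mod 7); (4|7)=+1, (3|7)=-1; sign (−1)^0·+1^1·-1^-4 = +1.
(a,b)_31: α=-1, u≡5; β=-1, v≡23 (mod 31); (5|31)=+1, (23|31)=-1; sign (−1)^1·+1^-1·-1^-1 = +1.
(a,b)_43: α=0, u≡8; β=-2, v≡26 (mod 43); (8|43)=-1, (26|43)=-1; sign (−1)^0·-1^-2·-1^0 = +1.
(a,b)_11: α=1, u≡6; β=1, v≡7 (mod 11); (6|11)=-1, (7|11)=-1; sign (−1)^1·-1^1·-1^1 = -1.
(a,b)_29: α=2, u≡1; β=2, v≡7 (mod 29); (1|29)=+1, (7|29)=+1; sign (−1)^0·+1^2·+1^2 = +1.
Ram(-341, 2387) = {2, 11}; no ℚ_2-point on the conic.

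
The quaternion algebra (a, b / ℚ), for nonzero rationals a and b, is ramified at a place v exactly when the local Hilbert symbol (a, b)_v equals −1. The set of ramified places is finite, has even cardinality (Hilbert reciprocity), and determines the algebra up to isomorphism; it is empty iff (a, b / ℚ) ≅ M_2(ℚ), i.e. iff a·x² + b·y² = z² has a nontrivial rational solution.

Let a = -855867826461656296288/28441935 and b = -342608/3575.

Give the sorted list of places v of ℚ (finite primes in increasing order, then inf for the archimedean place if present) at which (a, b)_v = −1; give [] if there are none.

[2, 3, 7, 11, 13, 19, 23, inf]

Mod squares: a ≡ -570570, b ≡ -62491. Check v ∈ {∞, 2, 3, 5, 7, 11, 13, 17, 19, 23, 41}.
v=13: a=13^3·(≡7), b=13^-1·(≡10) mod 13; (7|13)=-1, (10|13)=+1; (−1)^{3·-1·6}·(-1)^-1·(+1)^3 = -1.
v=41: a=41^2·(≡13), b=41^0·(≡19) mod 41; (13|41)=-1, (19|41)=-1; (−1)^{2·0·20}·(-1)^0·(-1)^2 = +1.
v=5: a=5^-1·(≡1), b=5^-2·(≡4) mod 5; (1|5)=+1, (4|5)=+1; (−1)^{-1·-2·2}·(+1)^-2·(+1)^-1 = +1.
v=11: a=11^1·(≡10), b=11^-1·(≡7) mod 11; (10|11)=-1, (7|11)=-1; (−1)^{1·-1·5}·(-1)^-1·(-1)^1 = -1.
v=2: v_2(a)=5, v_2(b)=4; units ≡ 3, 5 (mod 8); ε·ε+αω+βω = 1·0+5·1+4·1 ≡ 1  ⇒  (a,b)_2 = -1.
v=3: a=3^-9·(≡1), b=3^0·(≡2) mod 3; (1|3)=+1, (2|3)=-1; (−1)^{-9·0·1}·(+1)^0·(-1)^-9 = -1.
v=23: a=23^4·(≡15), b=23^1·(≡10) mod 23; (15|23)=-1, (10|23)=-1; (−1)^{4·1·11}·(-1)^1·(-1)^4 = -1.
v=∞: -570570 < 0 and -62491 < 0  ⇒  (a,b)_∞ = -1.
v=7: a=7^3·(≡6), b=7^2·(≡3) mod 7; (6|7)=-1, (3|7)=-1; (−1)^{3·2·3}·(-1)^2·(-1)^3 = -1.
v=17: a=17^-2·(≡1), b=17^0·(≡2) mod 17; (1|17)=+1, (2|17)=+1; (−1)^{-2·0·8}·(+1)^0·(+1)^-2 = +1.
v=19: a=19^3·(≡11), b=19^1·(≡6) mod 19; (11|19)=+1, (6|19)=+1; (−1)^{3·1·9}·(+1)^1·(+1)^3 = -1.
(-570570, -62491 / ℚ) ramifies at {2, 3, 7, 11, 13, 19, 23, ∞}: a division algebra.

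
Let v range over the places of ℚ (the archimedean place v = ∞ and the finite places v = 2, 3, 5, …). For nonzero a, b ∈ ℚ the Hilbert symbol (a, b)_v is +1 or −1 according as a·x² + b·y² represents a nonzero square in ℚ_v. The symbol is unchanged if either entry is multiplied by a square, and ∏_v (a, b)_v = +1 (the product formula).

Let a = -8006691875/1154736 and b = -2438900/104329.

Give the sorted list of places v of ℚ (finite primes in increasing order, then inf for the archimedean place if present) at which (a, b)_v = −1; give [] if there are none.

[2, 7, 17, inf]

(a, b) ≡ (-17017, -29) mod (ℚ^×)²; places V = {2, 3, 5, 7, 11, 13, 17, 19, 29, ∞}.
(a,b)_17: α=1, u≡9; β=-2, v≡14 (mod 17); (9|17)=+1, (14|17)=-1; sign (−1)^0·+1^-2·-1^1 = -1.
(a,b)_∞: sgn(-17017)=−, sgn(-29)=−, so -1.
(a,b)_19: α=0, u≡6; β=-2, v≡4 (mod 19); (6|19)=+1, (4|19)=+1; sign (−1)^0·+1^-2·+1^0 = +1.
(a,b)_5: α=4, u≡3; β=2, v≡1 (mod 5); (3|5)=-1, (1|5)=+1; sign (−1)^0·-1^2·+1^4 = +1.
(a,b)_13: α=3, u≡10; β=0, v≡1 (mod 13); (10|13)=+1, (1|13)=+1; sign (−1)^0·+1^0·+1^3 = +1.
(a,b)_2: α=-4, β=2; u≡7, v≡3 (mod 8); ε(u)ε(v)=1·1, αω(v)=-4·1, βω(u)=2·0; sum ≡ 1  ⇒  -1.
(a,b)_11: α=-1, u≡9; β=0, v≡4 (mod 11); (9|11)=+1, (4|11)=+1; sign (−1)^0·+1^0·+1^-1 = +1.
(a,b)_29: α=0, u≡16; β=3, v≡1 (mod 29); (16|29)=+1, (1|29)=+1; sign (−1)^0·+1^3·+1^0 = +1.
(a,b)_3: α=-8, u≡2; β=0, v≡1 (mod 3); (2|3)=-1, (1|3)=+1; sign (−1)^0·-1^0·+1^-8 = +1.
(a,b)_7: α=3, u≡3; β=0, v≡5 (mod 7); (3|7)=-1, (5|7)=-1; sign (−1)^0·-1^0·-1^3 = -1.
(-17017, -29 / ℚ) ramifies at {2, 7, 17, ∞}: a division algebra.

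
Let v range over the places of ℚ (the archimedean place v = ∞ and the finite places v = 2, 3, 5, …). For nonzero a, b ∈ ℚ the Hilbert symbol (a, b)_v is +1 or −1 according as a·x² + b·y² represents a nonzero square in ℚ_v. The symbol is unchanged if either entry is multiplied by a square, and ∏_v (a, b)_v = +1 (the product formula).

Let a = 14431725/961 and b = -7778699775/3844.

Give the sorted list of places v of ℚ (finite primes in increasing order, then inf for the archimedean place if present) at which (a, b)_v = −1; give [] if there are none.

Mod squares: a ≡ 1309, b ≡ -119. Check v ∈ {∞, 2, 3, 5, 7, 11, 17, 31}.
v=31: a=31^-2·(≡16), b=31^-2·(≡14) mod 31; (16|31)=+1, (14|31)=+1; (−1)^{-2·-2·15}·(+1)^-2·(+1)^-2 = +1.
v=∞: 1309 > 0 and -119 < 0  ⇒  (a,b)_∞ = +1.
v=17: a=17^1·(≡9), b=17^1·(≡7) mod 17; (9|17)=+1, (7|17)=-1; (−1)^{1·1·8}·(+1)^1·(-1)^1 = -1.
v=5: a=5^2·(≡4), b=5^2·(≡1) mod 5; (4|5)=+1, (1|5)=+1; (−1)^{2·2·2}·(+1)^2·(+1)^2 = +1.
v=3: a=3^2·(≡1), b=3^2·(≡1) mod 3; (1|3)=+1, (1|3)=+1; (−1)^{2·2·1}·(+1)^2·(+1)^2 = +1.
v=2: v_2(a)=0, v_2(b)=-2; units ≡ 5, 1 (mod 8); ε·ε+αω+βω = 0·0+0·0+-2·1 ≡ 0  ⇒  (a,b)_2 = +1.
v=11: a=11^1·(≡4), b=11^2·(≡6) mod 11; (4|11)=+1, (6|11)=-1; (−1)^{1·2·5}·(+1)^2·(-1)^1 = -1.
v=7: a=7^3·(≡6), b=7^5·(≡1) mod 7; (6|7)=-1, (1|7)=+1; (−1)^{3·5·3}·(-1)^5·(+1)^3 = +1.
|Ram(1309, -119)| = 2, even; anisotropic at {11, 17}.

[11, 17]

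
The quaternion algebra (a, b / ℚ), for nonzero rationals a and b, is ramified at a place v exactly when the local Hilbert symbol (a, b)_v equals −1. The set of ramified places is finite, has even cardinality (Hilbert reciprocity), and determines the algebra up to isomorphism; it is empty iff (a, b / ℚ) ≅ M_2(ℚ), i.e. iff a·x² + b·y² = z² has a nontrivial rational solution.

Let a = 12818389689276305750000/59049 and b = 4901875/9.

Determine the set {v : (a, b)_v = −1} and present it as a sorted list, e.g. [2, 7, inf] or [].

[2, 7, 11, 19, 23, 31]

(a, b) ≡ (1463, 7843) mod (ℚ^×)²; places V = {2, 3, 5, 7, 11, 19, 23, 31, ∞}.
(a,b)_7: α=1, u≡3; β=0, v≡3 (mod 7); (3|7)=-1, (3|7)=-1; sign (−1)^0·-1^0·-1^1 = -1.
(a,b)_19: α=5, u≡9; β=0, v≡3 (mod 19); (9|19)=+1, (3|19)=-1; sign (−1)^0·+1^0·-1^5 = -1.
(a,b)_31: α=2, u≡6; β=1, v≡20 (mod 31); (6|31)=-1, (20|31)=+1; sign (−1)^0·-1^1·+1^2 = -1.
(a,b)_2: α=4, β=0; u≡7, v≡3 (mod 8); ε(u)ε(v)=1·1, αω(v)=4·1, βω(u)=0·0; sum ≡ 1  ⇒  -1.
(a,b)_3: α=-10, u≡2; β=-2, v≡1 (mod 3); (2|3)=-1, (1|3)=+1; sign (−1)^0·-1^-2·+1^-10 = +1.
(a,b)_5: α=6, u≡2; β=4, v≡2 (mod 5); (2|5)=-1, (2|5)=-1; sign (−1)^0·-1^4·-1^6 = +1.
(a,b)_11: α=1, u≡4; β=1, v≡9 (mod 11); (4|11)=+1, (9|11)=+1; sign (−1)^1·+1^1·+1^1 = -1.
(a,b)_23: α=4, u≡21; β=1, v≡11 (mod 23); (21|23)=-1, (11|23)=-1; sign (−1)^0·-1^1·-1^4 = -1.
(a,b)_∞: sgn(1463)=+, sgn(7843)=+, so +1.
Ram(1463, 7843) = {2, 7, 11, 19, 23, 31}; no ℚ_2-point on the conic.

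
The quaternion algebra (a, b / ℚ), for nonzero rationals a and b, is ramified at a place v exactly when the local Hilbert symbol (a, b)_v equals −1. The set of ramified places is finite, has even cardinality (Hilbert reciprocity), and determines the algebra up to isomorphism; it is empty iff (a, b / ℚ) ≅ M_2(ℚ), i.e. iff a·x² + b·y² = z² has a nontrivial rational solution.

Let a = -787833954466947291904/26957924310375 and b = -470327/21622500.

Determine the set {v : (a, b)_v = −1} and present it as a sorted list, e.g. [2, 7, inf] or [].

[5, 7, 23, inf]

(a, b) ≡ (-1365, -23) mod (ℚ^×)²; places V = {2, 3, 5, 7, 11, 13, 17, 23, 31, ∞}.
(a,b)_31: α=-6, u≡12; β=-2, v≡25 (mod 31); (12|31)=-1, (25|31)=+1; sign (−1)^0·-1^-2·+1^-6 = +1.
(a,b)_5: α=-3, u≡2; β=-4, v≡3 (mod 5); (2|5)=-1, (3|5)=-1; sign (−1)^0·-1^-4·-1^-3 = -1.
(a,b)_∞: sgn(-1365)=−, sgn(-23)=−, so -1.
(a,b)_2: α=8, β=-2; u≡3, v≡1 (mod 8); ε(u)ε(v)=1·0, αω(v)=8·0, βω(u)=-2·1; sum ≡ 0  ⇒  +1.
(a,b)_7: α=1, u≡4; β=0, v≡6 (mod 7); (4|7)=+1, (6|7)=-1; sign (−1)^0·+1^0·-1^1 = -1.
(a,b)_13: α=5, u≡9; β=2, v≡4 (mod 13); (9|13)=+1, (4|13)=+1; sign (−1)^0·+1^2·+1^5 = +1.
(a,b)_23: α=4, u≡10; β=1, v≡20 (mod 23); (10|23)=-1, (20|23)=-1; sign (−1)^0·-1^1·-1^4 = -1.
(a,b)_3: α=-5, u≡1; β=-2, v≡1 (mod 3); (1|3)=+1, (1|3)=+1; sign (−1)^0·+1^-2·+1^-5 = +1.
(a,b)_11: α=4, u≡10; β=2, v≡2 (mod 11); (10|11)=-1, (2|11)=-1; sign (−1)^0·-1^2·-1^4 = +1.
(a,b)_17: α=2, u≡5; β=0, v≡14 (mod 17); (5|17)=-1, (14|17)=-1; sign (−1)^0·-1^0·-1^2 = +1.
Ram(-1365, -23) = {5, 7, 23, ∞}; no ℚ_5-point on the conic.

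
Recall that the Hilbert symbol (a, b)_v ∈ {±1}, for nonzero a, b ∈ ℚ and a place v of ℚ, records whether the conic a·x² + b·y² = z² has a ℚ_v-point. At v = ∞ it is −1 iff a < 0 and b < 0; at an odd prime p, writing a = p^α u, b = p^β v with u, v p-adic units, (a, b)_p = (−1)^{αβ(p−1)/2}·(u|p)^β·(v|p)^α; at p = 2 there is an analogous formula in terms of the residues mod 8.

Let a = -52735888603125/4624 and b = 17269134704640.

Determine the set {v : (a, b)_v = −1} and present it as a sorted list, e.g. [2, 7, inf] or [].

[2, 7, 13, 23]

(a, b) ≡ (-6163885, 324415) mod (ℚ^×)²; places V = {2, 3, 5, 7, 13, 17, 19, 23, 31, ∞}.
(a,b)_13: α=3, u≡10; β=1, v≡7 (mod 13); (10|13)=+1, (7|13)=-1; sign (−1)^0·+1^1·-1^3 = -1.
(a,b)_19: α=1, u≡15; β=2, v≡11 (mod 19); (15|19)=-1, (11|19)=+1; sign (−1)^0·-1^2·+1^1 = +1.
(a,b)_23: α=1, u≡16; β=1, v≡12 (mod 23); (16|23)=+1, (12|23)=+1; sign (−1)^1·+1^1·+1^1 = -1.
(a,b)_2: α=-4, β=14; u≡3, v≡7 (mod 8); ε(u)ε(v)=1·1, αω(v)=-4·0, βω(u)=14·1; sum ≡ 1  ⇒  -1.
(a,b)_7: α=1, u≡6; β=1, v≡6 (mod 7); (6|7)=-1, (6|7)=-1; sign (−1)^1·-1^1·-1^1 = -1.
(a,b)_5: α=5, u≡3; β=1, v≡3 (mod 5); (3|5)=-1, (3|5)=-1; sign (−1)^0·-1^1·-1^5 = +1.
(a,b)_17: α=-2, u≡8; β=0, v≡2 (mod 17); (8|17)=+1, (2|17)=+1; sign (−1)^0·+1^0·+1^-2 = +1.
(a,b)_31: α=1, u≡13; β=1, v≡8 (mod 31); (13|31)=-1, (8|31)=+1; sign (−1)^1·-1^1·+1^1 = +1.
(a,b)_3: α=4, u≡2; β=2, v≡1 (mod 3); (2|3)=-1, (1|3)=+1; sign (−1)^0·-1^2·+1^4 = +1.
(a,b)_∞: sgn(-6163885)=−, sgn(324415)=+, so +1.
(-6163885, 324415 / ℚ) ramifies at {2, 7, 13, 23}: a division algebra.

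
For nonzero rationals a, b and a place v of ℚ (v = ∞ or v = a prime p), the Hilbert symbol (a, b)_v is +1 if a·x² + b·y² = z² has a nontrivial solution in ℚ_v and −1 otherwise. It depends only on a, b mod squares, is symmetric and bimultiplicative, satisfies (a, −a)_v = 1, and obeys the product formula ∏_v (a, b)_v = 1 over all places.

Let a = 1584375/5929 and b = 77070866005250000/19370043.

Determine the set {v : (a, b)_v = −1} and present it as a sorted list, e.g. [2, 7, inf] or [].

(a, b) ≡ (15, 663) mod (ℚ^×)²; places V = {2, 3, 5, 7, 11, 13, 17, ∞}.
(a,b)_13: α=2, u≡2; β=7, v≡4 (mod 13); (2|13)=-1, (4|13)=+1; sign (−1)^0·-1^7·+1^2 = -1.
(a,b)_17: α=0, u≡2; β=3, v≡12 (mod 17); (2|17)=+1, (12|17)=-1; sign (−1)^0·+1^3·-1^0 = +1.
(a,b)_7: α=-2, u≡1; β=-2, v≡3 (mod 7); (1|7)=+1, (3|7)=-1; sign (−1)^0·+1^-2·-1^-2 = +1.
(a,b)_5: α=5, u≡3; β=6, v≡2 (mod 5); (3|5)=-1, (2|5)=-1; sign (−1)^0·-1^6·-1^5 = -1.
(a,b)_3: α=1, u≡2; β=-3, v≡2 (mod 3); (2|3)=-1, (2|3)=-1; sign (−1)^1·-1^-3·-1^1 = -1.
(a,b)_2: α=0, β=4; u≡7, v≡7 (mod 8); ε(u)ε(v)=1·1, αω(v)=0·0, βω(u)=4·0; sum ≡ 1  ⇒  -1.
(a,b)_∞: sgn(15)=+, sgn(663)=+, so +1.
(a,b)_11: α=-2, u≡9; β=-4, v≡5 (mod 11); (9|11)=+1, (5|11)=+1; sign (−1)^0·+1^-4·+1^-2 = +1.
(15, 663 / ℚ) ramifies at {2, 3, 5, 13}: a division algebra.

[2, 3, 5, 13]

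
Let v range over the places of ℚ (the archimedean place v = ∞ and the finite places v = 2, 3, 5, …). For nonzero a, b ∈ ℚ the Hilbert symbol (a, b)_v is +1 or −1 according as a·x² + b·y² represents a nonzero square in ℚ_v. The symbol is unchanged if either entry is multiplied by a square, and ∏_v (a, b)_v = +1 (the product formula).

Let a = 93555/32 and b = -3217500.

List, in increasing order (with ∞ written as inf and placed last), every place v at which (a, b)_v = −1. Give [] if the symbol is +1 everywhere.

Mod squares: a ≡ 2310, b ≡ -143. Check v ∈ {∞, 2, 3, 5, 7, 11, 13}.
v=13: a=13^0·(≡12), b=13^1·(≡7) mod 13; (12|13)=+1, (7|13)=-1; (−1)^{0·1·6}·(+1)^1·(-1)^0 = +1.
v=7: a=7^1·(≡4), b=7^0·(≡1) mod 7; (4|7)=+1, (1|7)=+1; (−1)^{1·0·3}·(+1)^0·(+1)^1 = +1.
v=5: a=5^1·(≡3), b=5^4·(≡2) mod 5; (3|5)=-1, (2|5)=-1; (−1)^{1·4·2}·(-1)^4·(-1)^1 = -1.
v=2: v_2(a)=-5, v_2(b)=2; units ≡ 3, 1 (mod 8); ε·ε+αω+βω = 1·0+-5·0+2·1 ≡ 0  ⇒  (a,b)_2 = +1.
v=∞: 2310 > 0 and -143 < 0  ⇒  (a,b)_∞ = +1.
v=11: a=11^1·(≡9), b=11^1·(≡1) mod 11; (9|11)=+1, (1|11)=+1; (−1)^{1·1·5}·(+1)^1·(+1)^1 = -1.
v=3: a=3^5·(≡2), b=3^2·(≡1) mod 3; (2|3)=-1, (1|3)=+1; (−1)^{5·2·1}·(-1)^2·(+1)^5 = +1.
|Ram(2310, -143)| = 2, even; anisotropic at {5, 11}.

[5, 11]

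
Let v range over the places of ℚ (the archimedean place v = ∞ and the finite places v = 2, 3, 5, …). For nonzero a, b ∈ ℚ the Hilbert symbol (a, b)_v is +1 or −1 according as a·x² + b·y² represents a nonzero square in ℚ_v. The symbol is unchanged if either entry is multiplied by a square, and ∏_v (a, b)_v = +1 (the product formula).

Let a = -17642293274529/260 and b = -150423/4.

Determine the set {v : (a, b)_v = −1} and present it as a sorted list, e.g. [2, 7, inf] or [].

[5, 7, 13, inf]

Mod squares: a ≡ -65, b ≡ -150423. Check v ∈ {∞, 2, 3, 5, 7, 11, 13, 19, 29}.
v=11: a=11^4·(≡5), b=11^0·(≡6) mod 11; (5|11)=+1, (6|11)=-1; (−1)^{4·0·5}·(+1)^0·(-1)^4 = +1.
v=13: a=13^-1·(≡11), b=13^1·(≡3) mod 13; (11|13)=-1, (3|13)=+1; (−1)^{-1·1·6}·(-1)^1·(+1)^-1 = -1.
v=19: a=19^2·(≡7), b=19^1·(≡11) mod 19; (7|19)=+1, (11|19)=+1; (−1)^{2·1·9}·(+1)^1·(+1)^2 = +1.
v=29: a=29^2·(≡5), b=29^1·(≡1) mod 29; (5|29)=+1, (1|29)=+1; (−1)^{2·1·14}·(+1)^1·(+1)^2 = +1.
v=7: a=7^2·(≡6), b=7^1·(≡2) mod 7; (6|7)=-1, (2|7)=+1; (−1)^{2·1·3}·(-1)^1·(+1)^2 = -1.
v=2: v_2(a)=-2, v_2(b)=-2; units ≡ 7, 1 (mod 8); ε·ε+αω+βω = 1·0+-2·0+-2·0 ≡ 0  ⇒  (a,b)_2 = +1.
v=5: a=5^-1·(≡3), b=5^0·(≡3) mod 5; (3|5)=-1, (3|5)=-1; (−1)^{-1·0·2}·(-1)^0·(-1)^-1 = -1.
v=∞: -65 < 0 and -150423 < 0  ⇒  (a,b)_∞ = -1.
v=3: a=3^4·(≡1), b=3^1·(≡1) mod 3; (1|3)=+1, (1|3)=+1; (−1)^{4·1·1}·(+1)^1·(+1)^4 = +1.
Ram(-65, -150423) = {5, 7, 13, ∞}; no ℚ_5-point on the conic.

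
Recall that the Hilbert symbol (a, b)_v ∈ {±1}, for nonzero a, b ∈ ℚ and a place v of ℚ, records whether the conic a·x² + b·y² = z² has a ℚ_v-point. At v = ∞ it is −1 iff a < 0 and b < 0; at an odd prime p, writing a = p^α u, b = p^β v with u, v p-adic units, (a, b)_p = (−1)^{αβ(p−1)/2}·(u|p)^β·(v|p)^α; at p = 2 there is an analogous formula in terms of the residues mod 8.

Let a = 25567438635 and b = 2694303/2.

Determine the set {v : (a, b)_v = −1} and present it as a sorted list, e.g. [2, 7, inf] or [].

(a, b) ≡ (3515, 66526) mod (ℚ^×)²; places V = {2, 3, 5, 19, 29, 31, 37, ∞}.
(a,b)_5: α=1, u≡2; β=0, v≡4 (mod 5); (2|5)=-1, (4|5)=+1; sign (−1)^0·-1^0·+1^1 = +1.
(a,b)_31: α=2, u≡29; β=1, v≡10 (mod 31); (29|31)=-1, (10|31)=+1; sign (−1)^0·-1^1·+1^2 = -1.
(a,b)_37: α=1, u≡3; β=1, v≡20 (mod 37); (3|37)=+1, (20|37)=-1; sign (−1)^0·+1^1·-1^1 = -1.
(a,b)_29: α=2, u≡13; β=1, v≡10 (mod 29); (13|29)=+1, (10|29)=-1; sign (−1)^0·+1^1·-1^2 = +1.
(a,b)_∞: sgn(3515)=+, sgn(66526)=+, so +1.
(a,b)_19: α=1, u≡14; β=0, v≡4 (mod 19); (14|19)=-1, (4|19)=+1; sign (−1)^0·-1^0·+1^1 = +1.
(a,b)_3: α=2, u≡2; β=4, v≡1 (mod 3); (2|3)=-1, (1|3)=+1; sign (−1)^0·-1^4·+1^2 = +1.
(a,b)_2: α=0, β=-1; u≡3, v≡7 (mod 8); ε(u)ε(v)=1·1, αω(v)=0·0, βω(u)=-1·1; sum ≡ 0  ⇒  +1.
Ram(3515, 66526) = {31, 37}; no ℚ_31-point on the conic.

[31, 37]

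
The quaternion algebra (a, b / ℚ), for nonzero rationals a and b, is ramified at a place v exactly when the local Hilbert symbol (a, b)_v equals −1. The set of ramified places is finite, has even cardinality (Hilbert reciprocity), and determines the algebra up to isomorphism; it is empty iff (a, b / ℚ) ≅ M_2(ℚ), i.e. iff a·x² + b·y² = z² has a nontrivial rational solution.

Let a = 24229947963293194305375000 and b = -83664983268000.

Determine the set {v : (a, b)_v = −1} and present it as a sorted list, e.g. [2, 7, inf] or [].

[2, 19, 31, 37]

Mod squares: a ≡ 646, b ≡ -8935130. Check v ∈ {∞, 2, 3, 5, 17, 19, 31, 37, 41}.
v=3: a=3^2·(≡1), b=3^4·(≡1) mod 3; (1|3)=+1, (1|3)=+1; (−1)^{2·4·1}·(+1)^4·(+1)^2 = +1.
v=17: a=17^5·(≡2), b=17^2·(≡13) mod 17; (2|17)=+1, (13|17)=+1; (−1)^{5·2·8}·(+1)^2·(+1)^5 = +1.
v=2: v_2(a)=3, v_2(b)=5; units ≡ 3, 3 (mod 8); ε·ε+αω+βω = 1·1+3·1+5·1 ≡ 1  ⇒  (a,b)_2 = -1.
v=37: a=37^2·(≡22), b=37^1·(≡16) mod 37; (22|37)=-1, (16|37)=+1; (−1)^{2·1·18}·(-1)^1·(+1)^2 = -1.
v=31: a=31^2·(≡12), b=31^1·(≡28) mod 31; (12|31)=-1, (28|31)=+1; (−1)^{2·1·15}·(-1)^1·(+1)^2 = -1.
v=5: a=5^6·(≡4), b=5^3·(≡1) mod 5; (4|5)=+1, (1|5)=+1; (−1)^{6·3·2}·(+1)^3·(+1)^6 = +1.
v=41: a=41^2·(≡37), b=41^1·(≡28) mod 41; (37|41)=+1, (28|41)=-1; (−1)^{2·1·20}·(+1)^1·(-1)^2 = +1.
v=∞: 646 > 0 and -8935130 < 0  ⇒  (a,b)_∞ = +1.
v=19: a=19^3·(≡12), b=19^1·(≡18) mod 19; (12|19)=-1, (18|19)=-1; (−1)^{3·1·9}·(-1)^1·(-1)^3 = -1.
(646, -8935130 / ℚ) ramifies at {2, 19, 31, 37}: a division algebra.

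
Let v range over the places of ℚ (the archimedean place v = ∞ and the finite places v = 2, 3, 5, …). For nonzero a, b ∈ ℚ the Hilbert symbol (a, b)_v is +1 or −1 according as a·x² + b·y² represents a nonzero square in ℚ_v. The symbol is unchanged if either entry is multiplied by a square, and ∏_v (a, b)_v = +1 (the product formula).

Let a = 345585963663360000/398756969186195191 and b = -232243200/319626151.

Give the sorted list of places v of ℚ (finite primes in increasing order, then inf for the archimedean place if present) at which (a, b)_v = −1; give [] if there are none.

(a, b) ≡ (31, -217) mod (ℚ^×)²; places V = {2, 3, 5, 7, 11, 13, 19, 31, ∞}.
(a,b)_3: α=16, u≡1; β=4, v≡2 (mod 3); (1|3)=+1, (2|3)=-1; sign (−1)^0·+1^4·-1^16 = +1.
(a,b)_2: α=18, β=14; u≡7, v≡7 (mod 8); ε(u)ε(v)=1·1, αω(v)=18·0, βω(u)=14·0; sum ≡ 1  ⇒  -1.
(a,b)_31: α=-1, u≡10; β=-1, v≡13 (mod 31); (10|31)=+1, (13|31)=-1; sign (−1)^1·+1^-1·-1^-1 = +1.
(a,b)_13: α=-8, u≡2; β=-4, v≡10 (mod 13); (2|13)=-1, (10|13)=+1; sign (−1)^0·-1^-4·+1^-8 = +1.
(a,b)_∞: sgn(31)=+, sgn(-217)=−, so +1.
(a,b)_7: α=2, u≡3; β=1, v≡4 (mod 7); (3|7)=-1, (4|7)=+1; sign (−1)^0·-1^1·+1^2 = -1.
(a,b)_5: α=4, u≡1; β=2, v≡2 (mod 5); (1|5)=+1, (2|5)=-1; sign (−1)^0·+1^2·-1^4 = +1.
(a,b)_11: α=-2, u≡1; β=0, v≡1 (mod 11); (1|11)=+1, (1|11)=+1; sign (−1)^0·+1^0·+1^-2 = +1.
(a,b)_19: α=-4, u≡14; β=-2, v≡7 (mod 19); (14|19)=-1, (7|19)=+1; sign (−1)^0·-1^-2·+1^-4 = +1.
Ram(31, -217) = {2, 7}; no ℚ_2-point on the conic.

[2, 7]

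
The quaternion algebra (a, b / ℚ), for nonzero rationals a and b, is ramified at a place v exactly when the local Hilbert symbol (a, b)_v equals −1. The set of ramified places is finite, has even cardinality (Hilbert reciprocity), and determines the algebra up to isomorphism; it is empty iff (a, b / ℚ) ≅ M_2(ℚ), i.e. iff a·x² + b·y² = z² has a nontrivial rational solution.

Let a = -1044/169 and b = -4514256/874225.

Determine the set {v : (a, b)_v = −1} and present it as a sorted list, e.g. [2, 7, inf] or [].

(a, b) ≡ (-29, -31349) mod (ℚ^×)²; places V = {2, 3, 5, 11, 13, 17, 23, 29, 47, ∞}.
(a,b)_13: α=-2, u≡9; β=0, v≡7 (mod 13); (9|13)=+1, (7|13)=-1; sign (−1)^0·+1^0·-1^-2 = +1.
(a,b)_∞: sgn(-29)=−, sgn(-31349)=−, so -1.
(a,b)_47: α=0, u≡3; β=1, v≡29 (mod 47); (3|47)=+1, (29|47)=-1; sign (−1)^0·+1^1·-1^0 = +1.
(a,b)_23: α=0, u≡19; β=1, v≡21 (mod 23); (19|23)=-1, (21|23)=-1; sign (−1)^0·-1^1·-1^0 = -1.
(a,b)_5: α=0, u≡4; β=-2, v≡1 (mod 5); (4|5)=+1, (1|5)=+1; sign (−1)^0·+1^-2·+1^0 = +1.
(a,b)_17: α=0, u≡7; β=-2, v≡8 (mod 17); (7|17)=-1, (8|17)=+1; sign (−1)^0·-1^-2·+1^0 = +1.
(a,b)_11: α=0, u≡3; β=-2, v≡5 (mod 11); (3|11)=+1, (5|11)=+1; sign (−1)^0·+1^-2·+1^0 = +1.
(a,b)_2: α=2, β=4; u≡3, v≡3 (mod 8); ε(u)ε(v)=1·1, αω(v)=2·1, βω(u)=4·1; sum ≡ 1  ⇒  -1.
(a,b)_29: α=1, u≡13; β=1, v≡12 (mod 29); (13|29)=+1, (12|29)=-1; sign (−1)^0·+1^1·-1^1 = -1.
(a,b)_3: α=2, u≡1; β=2, v≡1 (mod 3); (1|3)=+1, (1|3)=+1; sign (−1)^0·+1^2·+1^2 = +1.
(-29, -31349 / ℚ) ramifies at {2, 23, 29, ∞}: a division algebra.

[2, 23, 29, inf]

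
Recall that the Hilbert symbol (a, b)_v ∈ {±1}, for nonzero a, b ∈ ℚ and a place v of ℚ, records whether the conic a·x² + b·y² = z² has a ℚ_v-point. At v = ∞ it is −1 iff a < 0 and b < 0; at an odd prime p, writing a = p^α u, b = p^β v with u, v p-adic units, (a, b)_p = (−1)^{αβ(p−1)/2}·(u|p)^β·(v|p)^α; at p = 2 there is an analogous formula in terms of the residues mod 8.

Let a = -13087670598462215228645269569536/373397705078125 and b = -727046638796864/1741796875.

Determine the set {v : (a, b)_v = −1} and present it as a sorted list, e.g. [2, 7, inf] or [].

(a, b) ≡ (-222053, -1554371) mod (ℚ^×)²; places V = {2, 5, 7, 13, 17, 19, 29, 31, 37, 41, ∞}.
(a,b)_5: α=-12, u≡2; β=-8, v≡4 (mod 5); (2|5)=-1, (4|5)=+1; sign (−1)^0·-1^-8·+1^-12 = +1.
(a,b)_31: α=3, u≡29; β=1, v≡29 (mod 31); (29|31)=-1, (29|31)=-1; sign (−1)^1·-1^1·-1^3 = -1.
(a,b)_13: α=-1, u≡12; β=-1, v≡6 (mod 13); (12|13)=+1, (6|13)=-1; sign (−1)^0·+1^-1·-1^-1 = -1.
(a,b)_37: α=4, u≡4; β=2, v≡7 (mod 37); (4|37)=+1, (7|37)=+1; sign (−1)^0·+1^2·+1^4 = +1.
(a,b)_7: α=-6, u≡1; β=-3, v≡2 (mod 7); (1|7)=+1, (2|7)=+1; sign (−1)^0·+1^-3·+1^-6 = +1.
(a,b)_41: α=0, u≡12; β=2, v≡2 (mod 41); (12|41)=-1, (2|41)=+1; sign (−1)^0·-1^2·+1^0 = +1.
(a,b)_∞: sgn(-222053)=−, sgn(-1554371)=−, so -1.
(a,b)_29: α=3, u≡6; β=1, v≡4 (mod 29); (6|29)=+1, (4|29)=+1; sign (−1)^0·+1^1·+1^3 = +1.
(a,b)_17: α=4, u≡15; β=2, v≡7 (mod 17); (15|17)=+1, (7|17)=-1; sign (−1)^0·+1^2·-1^4 = +1.
(a,b)_19: α=3, u≡9; β=1, v≡6 (mod 19); (9|19)=+1, (6|19)=+1; sign (−1)^1·+1^1·+1^3 = -1.
(a,b)_2: α=24, β=6; u≡3, v≡5 (mod 8); ε(u)ε(v)=1·0, αω(v)=24·1, βω(u)=6·1; sum ≡ 0  ⇒  +1.
Ram(-222053, -1554371) = {13, 19, 31, ∞}; no ℚ_13-point on the conic.

[13, 19, 31, inf]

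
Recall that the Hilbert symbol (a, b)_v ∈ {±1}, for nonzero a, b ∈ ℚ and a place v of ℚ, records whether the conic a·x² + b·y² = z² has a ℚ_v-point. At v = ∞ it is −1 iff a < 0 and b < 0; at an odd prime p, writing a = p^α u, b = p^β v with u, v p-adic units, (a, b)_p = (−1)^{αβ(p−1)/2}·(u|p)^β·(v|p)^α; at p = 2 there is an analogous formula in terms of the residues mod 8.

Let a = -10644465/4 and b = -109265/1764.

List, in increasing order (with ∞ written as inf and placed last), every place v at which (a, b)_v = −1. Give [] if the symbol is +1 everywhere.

[2, 13, 17, inf]

Mod squares: a ≡ -62985, b ≡ -65. Check v ∈ {∞, 2, 3, 5, 7, 13, 17, 19, 41}.
v=2: v_2(a)=-2, v_2(b)=-2; units ≡ 7, 7 (mod 8); ε·ε+αω+βω = 1·1+-2·0+-2·0 ≡ 1  ⇒  (a,b)_2 = -1.
v=7: a=7^0·(≡2), b=7^-2·(≡5) mod 7; (2|7)=+1, (5|7)=-1; (−1)^{0·-2·3}·(+1)^-2·(-1)^0 = +1.
v=5: a=5^1·(≡3), b=5^1·(≡3) mod 5; (3|5)=-1, (3|5)=-1; (−1)^{1·1·2}·(-1)^1·(-1)^1 = +1.
v=41: a=41^0·(≡40), b=41^2·(≡17) mod 41; (40|41)=+1, (17|41)=-1; (−1)^{0·2·20}·(+1)^2·(-1)^0 = +1.
v=17: a=17^1·(≡4), b=17^0·(≡10) mod 17; (4|17)=+1, (10|17)=-1; (−1)^{1·0·8}·(+1)^0·(-1)^1 = -1.
v=13: a=13^3·(≡1), b=13^1·(≡5) mod 13; (1|13)=+1, (5|13)=-1; (−1)^{3·1·6}·(+1)^1·(-1)^3 = -1.
v=∞: -62985 < 0 and -65 < 0  ⇒  (a,b)_∞ = -1.
v=19: a=19^1·(≡14), b=19^0·(≡5) mod 19; (14|19)=-1, (5|19)=+1; (−1)^{1·0·9}·(-1)^0·(+1)^1 = +1.
v=3: a=3^1·(≡2), b=3^-2·(≡1) mod 3; (2|3)=-1, (1|3)=+1; (−1)^{1·-2·1}·(-1)^-2·(+1)^1 = +1.
|Ram(-62985, -65)| = 4, even; anisotropic at {2, 13, 17, ∞}.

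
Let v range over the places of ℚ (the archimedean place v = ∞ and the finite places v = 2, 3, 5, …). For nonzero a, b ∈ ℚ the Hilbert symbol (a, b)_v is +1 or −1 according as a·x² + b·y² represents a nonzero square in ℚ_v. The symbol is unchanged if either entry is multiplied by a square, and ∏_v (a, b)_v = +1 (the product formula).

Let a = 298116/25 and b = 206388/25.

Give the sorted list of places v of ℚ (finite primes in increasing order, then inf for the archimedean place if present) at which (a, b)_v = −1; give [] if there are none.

Mod squares: a ≡ 1, b ≡ 13. Check v ∈ {∞, 2, 3, 5, 7, 13}.
v=13: a=13^2·(≡4), b=13^1·(≡10) mod 13; (4|13)=+1, (10|13)=+1; (−1)^{2·1·6}·(+1)^1·(+1)^2 = +1.
v=2: v_2(a)=2, v_2(b)=2; units ≡ 1, 5 (mod 8); ε·ε+αω+βω = 0·0+2·1+2·0 ≡ 0  ⇒  (a,b)_2 = +1.
v=7: a=7^2·(≡2), b=7^2·(≡3) mod 7; (2|7)=+1, (3|7)=-1; (−1)^{2·2·3}·(+1)^2·(-1)^2 = +1.
v=5: a=5^-2·(≡1), b=5^-2·(≡3) mod 5; (1|5)=+1, (3|5)=-1; (−1)^{-2·-2·2}·(+1)^-2·(-1)^-2 = +1.
v=3: a=3^2·(≡1), b=3^4·(≡1) mod 3; (1|3)=+1, (1|3)=+1; (−1)^{2·4·1}·(+1)^4·(+1)^2 = +1.
v=∞: 1 > 0 and 13 > 0  ⇒  (a,b)_∞ = +1.
Every local symbol is +1, so the conic 1·x² + 13·y² = z² has ℚ_v-points for all v and hence a ℚ-point; (a, b / ℚ) ≅ M_2(ℚ).

[]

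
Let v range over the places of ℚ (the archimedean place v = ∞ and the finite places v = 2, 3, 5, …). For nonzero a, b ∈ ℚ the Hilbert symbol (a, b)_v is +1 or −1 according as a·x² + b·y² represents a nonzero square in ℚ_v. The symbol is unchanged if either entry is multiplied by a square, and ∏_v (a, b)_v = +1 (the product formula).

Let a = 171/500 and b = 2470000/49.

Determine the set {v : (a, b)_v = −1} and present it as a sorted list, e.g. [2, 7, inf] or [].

Mod squares: a ≡ 95, b ≡ 247. Check v ∈ {∞, 2, 3, 5, 7, 13, 19}.
v=5: a=5^-3·(≡4), b=5^4·(≡3) mod 5; (4|5)=+1, (3|5)=-1; (−1)^{-3·4·2}·(+1)^4·(-1)^-3 = -1.
v=2: v_2(a)=-2, v_2(b)=4; units ≡ 7, 7 (mod 8); ε·ε+αω+βω = 1·1+-2·0+4·0 ≡ 1  ⇒  (a,b)_2 = -1.
v=7: a=7^0·(≡1), b=7^-2·(≡1) mod 7; (1|7)=+1, (1|7)=+1; (−1)^{0·-2·3}·(+1)^-2·(+1)^0 = +1.
v=3: a=3^2·(≡2), b=3^0·(≡1) mod 3; (2|3)=-1, (1|3)=+1; (−1)^{2·0·1}·(-1)^0·(+1)^2 = +1.
v=19: a=19^1·(≡11), b=19^1·(≡14) mod 19; (11|19)=+1, (14|19)=-1; (−1)^{1·1·9}·(+1)^1·(-1)^1 = +1.
v=∞: 95 > 0 and 247 > 0  ⇒  (a,b)_∞ = +1.
v=13: a=13^0·(≡9), b=13^1·(≡7) mod 13; (9|13)=+1, (7|13)=-1; (−1)^{0·1·6}·(+1)^1·(-1)^0 = +1.
|Ram(95, 247)| = 2, even; anisotropic at {2, 5}.

[2, 5]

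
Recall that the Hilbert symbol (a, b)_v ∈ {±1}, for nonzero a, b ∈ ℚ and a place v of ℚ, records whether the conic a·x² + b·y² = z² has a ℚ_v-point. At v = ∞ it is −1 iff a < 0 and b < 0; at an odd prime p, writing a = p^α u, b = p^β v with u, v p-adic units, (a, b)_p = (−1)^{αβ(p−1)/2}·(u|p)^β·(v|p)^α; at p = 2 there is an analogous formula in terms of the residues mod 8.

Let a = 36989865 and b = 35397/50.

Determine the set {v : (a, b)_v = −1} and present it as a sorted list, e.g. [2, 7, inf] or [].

[]

Mod squares: a ≡ 1265, b ≡ 874. Check v ∈ {∞, 2, 3, 5, 11, 19, 23}.
v=11: a=11^1·(≡4), b=11^0·(≡9) mod 11; (4|11)=+1, (9|11)=+1; (−1)^{1·0·5}·(+1)^0·(+1)^1 = +1.
v=3: a=3^4·(≡2), b=3^4·(≡1) mod 3; (2|3)=-1, (1|3)=+1; (−1)^{4·4·1}·(-1)^4·(+1)^4 = +1.
v=2: v_2(a)=0, v_2(b)=-1; units ≡ 1, 5 (mod 8); ε·ε+αω+βω = 0·0+0·1+-1·0 ≡ 0  ⇒  (a,b)_2 = +1.
v=5: a=5^1·(≡3), b=5^-2·(≡1) mod 5; (3|5)=-1, (1|5)=+1; (−1)^{1·-2·2}·(-1)^-2·(+1)^1 = +1.
v=19: a=19^2·(≡17), b=19^1·(≡8) mod 19; (17|19)=+1, (8|19)=-1; (−1)^{2·1·9}·(+1)^1·(-1)^2 = +1.
v=∞: 1265 > 0 and 874 > 0  ⇒  (a,b)_∞ = +1.
v=23: a=23^1·(≡3), b=23^1·(≡11) mod 23; (3|23)=+1, (11|23)=-1; (−1)^{1·1·11}·(+1)^1·(-1)^1 = +1.
Every local symbol is +1, so the conic 1265·x² + 874·y² = z² has ℚ_v-points for all v and hence a ℚ-point; (a, b / ℚ) ≅ M_2(ℚ).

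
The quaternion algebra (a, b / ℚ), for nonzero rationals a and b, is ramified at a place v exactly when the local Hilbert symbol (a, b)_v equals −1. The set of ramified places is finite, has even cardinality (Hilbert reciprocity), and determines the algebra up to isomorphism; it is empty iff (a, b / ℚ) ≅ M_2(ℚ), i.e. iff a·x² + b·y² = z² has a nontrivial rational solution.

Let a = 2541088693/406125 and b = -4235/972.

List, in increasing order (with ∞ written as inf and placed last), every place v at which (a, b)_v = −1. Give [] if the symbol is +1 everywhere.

(a, b) ≡ (65, -105) mod (ℚ^×)²; places V = {2, 3, 5, 7, 11, 13, 19, 31, 41, ∞}.
(a,b)_∞: sgn(65)=+, sgn(-105)=−, so +1.
(a,b)_11: α=2, u≡10; β=2, v≡5 (mod 11); (10|11)=-1, (5|11)=+1; sign (−1)^0·-1^2·+1^2 = +1.
(a,b)_5: α=-3, u≡2; β=1, v≡4 (mod 5); (2|5)=-1, (4|5)=+1; sign (−1)^0·-1^1·+1^-3 = -1.
(a,b)_7: α=0, u≡4; β=1, v≡3 (mod 7); (4|7)=+1, (3|7)=-1; sign (−1)^0·+1^1·-1^0 = +1.
(a,b)_41: α=2, u≡34; β=0, v≡1 (mod 41); (34|41)=-1, (1|41)=+1; sign (−1)^0·-1^0·+1^2 = +1.
(a,b)_3: α=-2, u≡2; β=-5, v≡1 (mod 3); (2|3)=-1, (1|3)=+1; sign (−1)^0·-1^-5·+1^-2 = -1.
(a,b)_31: α=2, u≡30; β=0, v≡18 (mod 31); (30|31)=-1, (18|31)=+1; sign (−1)^0·-1^0·+1^2 = +1.
(a,b)_2: α=0, β=-2; u≡1, v≡7 (mod 8); ε(u)ε(v)=0·1, αω(v)=0·0, βω(u)=-2·0; sum ≡ 0  ⇒  +1.
(a,b)_13: α=1, u≡2; β=0, v≡12 (mod 13); (2|13)=-1, (12|13)=+1; sign (−1)^0·-1^0·+1^1 = +1.
(a,b)_19: α=-2, u≡15; β=0, v≡7 (mod 19); (15|19)=-1, (7|19)=+1; sign (−1)^0·-1^0·+1^-2 = +1.
Ram(65, -105) = {3, 5}; no ℚ_3-point on the conic.

[3, 5]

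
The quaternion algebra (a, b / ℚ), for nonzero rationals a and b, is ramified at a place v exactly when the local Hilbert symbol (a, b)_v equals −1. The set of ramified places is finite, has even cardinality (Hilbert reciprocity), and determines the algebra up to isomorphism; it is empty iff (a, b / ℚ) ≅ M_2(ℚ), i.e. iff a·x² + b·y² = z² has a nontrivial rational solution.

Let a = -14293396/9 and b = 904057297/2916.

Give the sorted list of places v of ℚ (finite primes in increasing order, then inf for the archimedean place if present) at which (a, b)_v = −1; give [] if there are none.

(a, b) ≡ (-3573349, 1708993) mod (ℚ^×)²; places V = {2, 3, 11, 13, 17, 19, 23, 37, ∞}.
(a,b)_23: α=1, u≡6; β=2, v≡9 (mod 23); (6|23)=+1, (9|23)=+1; sign (−1)^0·+1^2·+1^1 = +1.
(a,b)_19: α=1, u≡15; β=1, v≡6 (mod 19); (15|19)=-1, (6|19)=+1; sign (−1)^1·-1^1·+1^1 = +1.
(a,b)_13: α=1, u≡1; β=1, v≡8 (mod 13); (1|13)=+1, (8|13)=-1; sign (−1)^0·+1^1·-1^1 = -1.
(a,b)_11: α=0, u≡9; β=1, v≡10 (mod 11); (9|11)=+1, (10|11)=-1; sign (−1)^0·+1^1·-1^0 = +1.
(a,b)_2: α=2, β=-2; u≡3, v≡1 (mod 8); ε(u)ε(v)=1·0, αω(v)=2·0, βω(u)=-2·1; sum ≡ 0  ⇒  +1.
(a,b)_∞: sgn(-3573349)=−, sgn(1708993)=+, so +1.
(a,b)_3: α=-2, u≡2; β=-6, v≡1 (mod 3); (2|3)=-1, (1|3)=+1; sign (−1)^0·-1^-6·+1^-2 = +1.
(a,b)_37: α=1, u≡1; β=1, v≡6 (mod 37); (1|37)=+1, (6|37)=-1; sign (−1)^0·+1^1·-1^1 = -1.
(a,b)_17: α=1, u≡13; β=1, v≡15 (mod 17); (13|17)=+1, (15|17)=+1; sign (−1)^0·+1^1·+1^1 = +1.
|Ram(-3573349, 1708993)| = 2, even; anisotropic at {13, 37}.

[13, 37]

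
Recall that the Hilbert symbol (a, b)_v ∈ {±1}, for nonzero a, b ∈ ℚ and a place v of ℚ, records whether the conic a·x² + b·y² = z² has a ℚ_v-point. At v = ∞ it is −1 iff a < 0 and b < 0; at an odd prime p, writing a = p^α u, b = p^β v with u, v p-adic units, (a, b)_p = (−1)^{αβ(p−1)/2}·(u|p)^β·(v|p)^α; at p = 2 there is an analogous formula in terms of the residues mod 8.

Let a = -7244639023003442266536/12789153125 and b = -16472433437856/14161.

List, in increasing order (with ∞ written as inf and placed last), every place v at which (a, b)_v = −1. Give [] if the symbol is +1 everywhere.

(a, b) ≡ (-546530, -109306) mod (ℚ^×)²; places V = {2, 3, 5, 7, 11, 17, 31, 41, 43, ∞}.
(a,b)_41: α=3, u≡39; β=1, v≡5 (mod 41); (39|41)=+1, (5|41)=+1; sign (−1)^0·+1^1·+1^3 = +1.
(a,b)_2: α=3, β=5; u≡7, v≡3 (mod 8); ε(u)ε(v)=1·1, αω(v)=3·1, βω(u)=5·0; sum ≡ 0  ⇒  +1.
(a,b)_31: α=5, u≡9; β=3, v≡7 (mod 31); (9|31)=+1, (7|31)=+1; sign (−1)^1·+1^3·+1^5 = -1.
(a,b)_∞: sgn(-546530)=−, sgn(-109306)=−, so -1.
(a,b)_17: α=-4, u≡5; β=-2, v≡9 (mod 17); (5|17)=-1, (9|17)=+1; sign (−1)^0·-1^-2·+1^-4 = +1.
(a,b)_3: α=6, u≡1; β=4, v≡2 (mod 3); (1|3)=+1, (2|3)=-1; sign (−1)^0·+1^4·-1^6 = +1.
(a,b)_43: α=1, u≡2; β=1, v≡36 (mod 43); (2|43)=-1, (36|43)=+1; sign (−1)^1·-1^1·+1^1 = +1.
(a,b)_5: α=-5, u≡1; β=0, v≡4 (mod 5); (1|5)=+1, (4|5)=+1; sign (−1)^0·+1^0·+1^-5 = +1.
(a,b)_7: α=-2, u≡4; β=-2, v≡5 (mod 7); (4|7)=+1, (5|7)=-1; sign (−1)^0·+1^-2·-1^-2 = +1.
(a,b)_11: α=4, u≡1; β=2, v≡9 (mod 11); (1|11)=+1, (9|11)=+1; sign (−1)^0·+1^2·+1^4 = +1.
Ram(-546530, -109306) = {31, ∞}; no ℚ_31-point on the conic.

[31, inf]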